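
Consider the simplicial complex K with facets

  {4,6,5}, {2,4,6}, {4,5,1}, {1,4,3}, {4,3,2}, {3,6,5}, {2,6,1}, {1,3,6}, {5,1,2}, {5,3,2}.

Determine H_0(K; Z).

H_0 = Z.

Take the total order 1 < 2 < 3 < 4 < 5 < 6 on the vertex set. Then K (dimension 2) consists of the simplices:

  0-simplices (6): [1], [2], [3], [4], [5], [6]
  1-simplices (15): [1,2], [1,3], [1,4], [1,5], [1,6], [2,3], [2,4], [2,5], [2,6], [3,4], [3,5], [3,6], [4,5], [4,6], [5,6]
  2-simplices (10): [1,2,5], [1,2,6], [1,3,4], [1,3,6], [1,4,5], [2,3,4], [2,3,5], [2,4,6], [3,5,6], [4,5,6]

so the chain groups are C_0 ≅ Z^6, C_1 ≅ Z^15, C_2 ≅ Z^10.

Boundary ∂_1: C_1 → C_0 is given by ∂[p,q] = [q] − [p]. For instance
  ∂[2,6] = [6] − [2].
The resulting 6×15 matrix has rank 5, and its Smith normal form has invariant factors (1,1,1,1,1).

The boundary map ∂_2: C_2 → C_1 acts by ∂[p,q,r] = [q,r] − [p,r] + [p,q]. For instance
  ∂[1,2,5] = [2,5] − [1,5] + [1,2],
  ∂[2,4,6] = [4,6] − [2,6] + [2,4].
This gives a 15×10 integer matrix of rank 10; reducing to Smith normal form yields diagonal entries (1,1,1,1,1,1,1,1,1,2).

From H_k ≅ ker(∂_k) / im(∂_{k+1}) we obtain:

  H_0: rank C_0 − rank ∂_1 = 6 − 5 = 1, and the invariant factors of ∂_1 are all 1, so H_0 = Z.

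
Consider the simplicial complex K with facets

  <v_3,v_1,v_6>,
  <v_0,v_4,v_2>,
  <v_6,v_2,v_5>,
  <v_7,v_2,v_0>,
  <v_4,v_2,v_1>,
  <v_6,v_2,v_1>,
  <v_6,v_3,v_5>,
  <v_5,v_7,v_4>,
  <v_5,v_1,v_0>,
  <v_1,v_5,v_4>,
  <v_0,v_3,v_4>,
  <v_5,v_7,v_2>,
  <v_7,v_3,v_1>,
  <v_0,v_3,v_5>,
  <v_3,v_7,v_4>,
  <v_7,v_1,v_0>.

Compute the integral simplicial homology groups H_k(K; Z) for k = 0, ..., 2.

H_0 ≅ Z,  H_1 ≅ Z^2,  H_2 ≅ Z.

We work with the vertex ordering v_0 < v_1 < v_2 < v_3 < v_4 < v_5 < v_6 < v_7. The simplices of K, each written with vertices in increasing order, are:

  0-simplices (8): [v_0], [v_1], [v_2], [v_3], [v_4], [v_5], [v_6], [v_7]
  1-simplices (24): (24 of them)
  2-simplices (16): (16 of them)

so the chain groups are C_0 ≅ Z^8, C_1 ≅ Z^24, C_2 ≅ Z^16.

∂_1: C_1 → C_0 maps an edge to its endpoints' difference, ∂[p,q] = q − p. For instance
  ∂[v_1,v_4] = [v_4] − [v_1].
This gives a 8×24 integer matrix of rank 7; reducing to Smith normal form yields diagonal entries (1,1,1,1,1,1,1).

∂_2: C_2 → C_1 maps a triangle to the signed sum of its edges. For instance
  ∂[v_0,v_3,v_5] = [v_3,v_5] − [v_0,v_5] + [v_0,v_3],
  ∂[v_0,v_2,v_4] = [v_2,v_4] − [v_0,v_4] + [v_0,v_2].
The resulting 24×16 matrix has rank 15, and its Smith normal form has invariant factors (1,1,1,1,1,1,1,1,1,1,1,1,1,1,1).

Now H_k = ker ∂_k / im ∂_{k+1}, so:

  H_0: rank C_0 − rank ∂_1 = 8 − 7 = 1, and the invariant factors of ∂_1 are all 1, so H_0 = Z.
  H_1: rank ker ∂_1 − rank ∂_2 = (24 − 7) − 15 = 2, and the invariant factors of ∂_2 are all 1, so H_1 = Z^2.
  H_2: rank ker ∂_2 − rank ∂_3 = (16 − 15) − 0 = 1, and there is no ∂_3, so H_2 = Z.

As a check, the Euler characteristic is 8 − 24 + 16 = 0, which agrees with 1 − 2 + 1 = 0.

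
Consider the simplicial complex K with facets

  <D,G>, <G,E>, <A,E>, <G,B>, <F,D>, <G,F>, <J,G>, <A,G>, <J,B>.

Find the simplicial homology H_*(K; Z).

Fix the vertex order A < B < D < E < F < G < J and write every simplex with vertices in increasing order. Then dim K = 1 and the simplices of K are:

  0-simplices (7): A, B, D, E, F, G, J
  1-simplices (9): AE, AG, BG, BJ, DF, DG, EG, FG, GJ

giving chain groups C_0 ≅ Z^7, C_1 ≅ Z^9.

The boundary map ∂_1: C_1 → C_0 maps an edge to its endpoints' difference, ∂[p,q] = q − p. For instance
  ∂AE = E − A.
This gives a 7×9 integer matrix of rank 6; reducing to Smith normal form yields diagonal entries (1,1,1,1,1,1).

Computing H_k = (kernel of ∂_k) / (image of ∂_{k+1}):

  H_0: rank C_0 − rank ∂_1 = 7 − 6 = 1, and the invariant factors of ∂_1 are all 1, so H_0 = Z.
  H_1: rank ker ∂_1 − rank ∂_2 = (9 − 6) − 0 = 3, and there is no ∂_2, so H_1 = Z^3.

H_0 = Z,  H_1 = Z^3.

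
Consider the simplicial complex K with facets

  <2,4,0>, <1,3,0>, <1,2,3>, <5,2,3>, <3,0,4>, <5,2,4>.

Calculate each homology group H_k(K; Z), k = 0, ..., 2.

Fix the vertex order 0 < 1 < 2 < 3 < 4 < 5 and write every simplex with vertices in increasing order. Then dim K = 2 and the simplices of K are:

  0-simplices (6): [0], [1], [2], [3], [4], [5]
  1-simplices (12): [0,1], [0,2], [0,3], [0,4], [1,2], [1,3], [2,3], [2,4], [2,5], [3,4], [3,5], [4,5]
  2-simplices (6): [0,1,3], [0,2,4], [0,3,4], [1,2,3], [2,3,5], [2,4,5]

Hence C_0 ≅ Z^6, C_1 ≅ Z^12, C_2 ≅ Z^6.

The boundary map ∂_1: C_1 → C_0 is given by ∂[p,q] = [q] − [p].
This gives a 6×12 integer matrix of rank 5; reducing to Smith normal form yields diagonal entries (1,1,1,1,1).

Boundary ∂_2: C_2 → C_1 acts by ∂[p,q,r] = [q,r] − [p,r] + [p,q]. For instance
  ∂[0,1,3] = [1,3] − [0,3] + [0,1],
  ∂[2,4,5] = [4,5] − [2,5] + [2,4].
The resulting 12×6 matrix has rank 6, and its Smith normal form has invariant factors (1,1,1,1,1,1).

Now H_k = ker ∂_k / im ∂_{k+1}, so:

  H_0: rank C_0 − rank ∂_1 = 6 − 5 = 1, and the invariant factors of ∂_1 are all 1, so H_0 = Z.
  H_1: rank ker ∂_1 − rank ∂_2 = (12 − 5) − 6 = 1, and the invariant factors of ∂_2 are all 1, so H_1 = Z.
  H_2: rank ker ∂_2 − rank ∂_3 = (6 − 6) − 0 = 0, and there is no ∂_3, so H_2 = 0.

H_0 ≅ Z,  H_1 ≅ Z,  H_2 = 0.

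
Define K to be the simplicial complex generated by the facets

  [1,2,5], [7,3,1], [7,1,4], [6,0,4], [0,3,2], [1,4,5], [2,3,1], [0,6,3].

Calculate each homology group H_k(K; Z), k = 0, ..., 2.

Fix the vertex order 0 < 1 < 2 < 3 < 4 < 5 < 6 < 7 and write every simplex with vertices in increasing order. Then dim K = 2 and the simplices of K are:

  0-simplices (8): [0], [1], [2], [3], [4], [5], [6], [7]
  1-simplices (16): [0,2], [0,3], [0,4], [0,6], [1,2], [1,3], [1,4], [1,5], [1,7], [2,3], [2,5], [3,6], [3,7], [4,5], [4,6], [4,7]
  2-simplices (8): [0,2,3], [0,3,6], [0,4,6], [1,2,3], [1,2,5], [1,3,7], [1,4,5], [1,4,7]

Hence C_0 ≅ Z^8, C_1 ≅ Z^16, C_2 ≅ Z^8.

∂_1: C_1 → C_0 sends each edge [p,q] (with p < q) to q − p.
The 8×16 boundary matrix has rank 7 and Smith normal form diag(1,1,1,1,1,1,1).

The boundary map ∂_2: C_2 → C_1 acts by ∂[p,q,r] = [q,r] − [p,r] + [p,q]. For instance
  ∂[0,3,6] = [3,6] − [0,6] + [0,3],
  ∂[1,2,3] = [2,3] − [1,3] + [1,2].
As a 16×8 matrix over Z this has rank 8, with invariant factors (1,1,1,1,1,1,1,1).

Reading off H_k = ker ∂_k / im ∂_{k+1}:

  H_0: rank C_0 − rank ∂_1 = 8 − 7 = 1, and the invariant factors of ∂_1 are all 1, so H_0 = Z.
  H_1: rank ker ∂_1 − rank ∂_2 = (16 − 7) − 8 = 1, and the invariant factors of ∂_2 are all 1, so H_1 = Z.
  H_2: rank ker ∂_2 − rank ∂_3 = (8 − 8) − 0 = 0, and there is no ∂_3, so H_2 = 0.

H_0 ≅ Z,  H_1 ≅ Z,  H_2 = 0.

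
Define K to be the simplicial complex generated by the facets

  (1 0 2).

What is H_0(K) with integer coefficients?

K has 3 vertices, 3 edges, 1 triangle.
rank ∂_0 = 0, rank ∂_1 = 2 ⇒ b_0 = 3 − 0 − 2 = 1; all invariant factors of ∂_1 are 1 so no torsion. So H_0 ≅ Z.

H_0 = Z.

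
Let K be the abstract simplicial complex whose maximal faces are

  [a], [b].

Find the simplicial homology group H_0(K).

We work with the vertex ordering a < b. The simplices of K, each written with vertices in increasing order, are:

  0-simplices (2): a, b

Hence C_0 ≅ Z^2.

Reading off H_k = ker ∂_k / im ∂_{k+1}:

  H_0: rank C_0 − rank ∂_1 = 2 − 0 = 2, and there is no ∂_1, so H_0 ≅ Z^2.

(K is a triangulation of a set of 2 points.)

H_0 = Z^2.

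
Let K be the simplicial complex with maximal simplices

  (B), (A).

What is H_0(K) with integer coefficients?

H_0 = Z^2.

Fix the vertex order A < B and write every simplex with vertices in increasing order. Then dim K = 0 and the simplices of K are:

  0-simplices (2): A, B

giving chain groups C_0 ≅ Z^2.

From H_k ≅ ker(∂_k) / im(∂_{k+1}) we obtain:

  H_0: rank C_0 − rank ∂_1 = 2 − 0 = 2, and there is no ∂_1, so H_0 ≅ Z^2.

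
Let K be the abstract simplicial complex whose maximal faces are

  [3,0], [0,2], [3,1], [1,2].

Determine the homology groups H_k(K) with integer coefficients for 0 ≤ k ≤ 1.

We work with the vertex ordering 0 < 1 < 2 < 3. The simplices of K, each written with vertices in increasing order, are:

  0-simplices (4): [0], [1], [2], [3]
  1-simplices (4): [0,2], [0,3], [1,2], [1,3]

so the chain groups are C_0 ≅ Z^4, C_1 ≅ Z^4.

Boundary ∂_1: C_1 → C_0 sends each edge [p,q] (with p < q) to q − p. For instance
  ∂[1,3] = [3] − [1].
The resulting 4×4 matrix has rank 3, and its Smith normal form has invariant factors (1,1,1).

From H_k ≅ ker(∂_k) / im(∂_{k+1}) we obtain:

  H_0: rank C_0 − rank ∂_1 = 4 − 3 = 1, and the invariant factors of ∂_1 are all 1, so H_0 = Z.
  H_1: rank ker ∂_1 − rank ∂_2 = (4 − 3) − 0 = 1, and there is no ∂_2, so H_1 = Z.

(K is a triangulation of the circle S^1.)

H_0 ≅ Z,  H_1 ≅ Z.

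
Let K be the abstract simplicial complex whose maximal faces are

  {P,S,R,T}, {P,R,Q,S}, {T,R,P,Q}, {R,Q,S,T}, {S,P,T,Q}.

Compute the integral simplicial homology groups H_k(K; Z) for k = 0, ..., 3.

H_0 = Z,  H_1 = 0,  H_2 = 0,  H_3 = Z.

Take the total order P < Q < R < S < T on the vertex set. Then K (dimension 3) consists of the simplices:

  0-simplices (5): P, Q, R, S, T
  1-simplices (10): PQ, PR, PS, PT, QR, QS, QT, RS, RT, ST
  2-simplices (10): PQR, PQS, PQT, PRS, PRT, PST, QRS, QRT, QST, RST
  3-simplices (5): PQRS, PQRT, PQST, PRST, QRST

giving chain groups C_0 ≅ Z^5, C_1 ≅ Z^10, C_2 ≅ Z^10, C_3 ≅ Z^5.

The boundary map ∂_1: C_1 → C_0 is given by ∂[p,q] = [q] − [p].
The resulting 5×10 matrix has rank 4, and its Smith normal form has invariant factors (1,1,1,1).

∂_2: C_2 → C_1 sends each 2-simplex [p,q,r] to [q,r] − [p,r] + [p,q]. For instance
  ∂PQS = QS − PS + PQ,
  ∂QRT = RT − QT + QR.
As a 10×10 matrix over Z this has rank 6, with invariant factors (1,1,1,1,1,1).

∂_3: C_3 → C_2 sends each 3-simplex σ to the alternating sum Σ_i (−1)^i (σ with its i-th vertex removed). For instance
  ∂PQRS = QRS − PRS + PQS − PQR,
  ∂QRST = RST − QST + QRT − QRS.
The 10×5 boundary matrix has rank 4 and Smith normal form diag(1,1,1,1).

Reading off H_k = ker ∂_k / im ∂_{k+1}:

  H_0: rank C_0 − rank ∂_1 = 5 − 4 = 1, and the invariant factors of ∂_1 are all 1, so H_0 = Z.
  H_1: rank ker ∂_1 − rank ∂_2 = (10 − 4) − 6 = 0, and the invariant factors of ∂_2 are all 1, so H_1 = 0.
  H_2: rank ker ∂_2 − rank ∂_3 = (10 − 6) − 4 = 0, and the invariant factors of ∂_3 are all 1, so H_2 = 0.
  H_3: rank ker ∂_3 − rank ∂_4 = (5 − 4) − 0 = 1, and there is no ∂_4, so H_3 = Z.

As a check, the Euler characteristic is 5 − 10 + 10 − 5 = 0, which agrees with 1 − 0 + 0 − 1 = 0.
(K is a triangulation of the 3-sphere S^3.)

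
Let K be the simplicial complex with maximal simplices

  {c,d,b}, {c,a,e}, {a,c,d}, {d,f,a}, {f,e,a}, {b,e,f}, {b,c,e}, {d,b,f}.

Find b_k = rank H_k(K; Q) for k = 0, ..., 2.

b_0 = 1, b_1 = 0, b_2 = 1.

Take the total order a < b < c < d < e < f on the vertex set. Then K (dimension 2) consists of the simplices:

  0-simplices (6): a, b, c, d, e, f
  1-simplices (12): ac, ad, ae, af, bc, bd, be, bf, cd, ce, df, ef
  2-simplices (8): acd, ace, adf, aef, bcd, bce, bdf, bef

Hence C_0 ≅ Z^6, C_1 ≅ Z^12, C_2 ≅ Z^8.

∂_1: C_1 → C_0 is given by ∂[p,q] = [q] − [p]. For instance
  ∂af = f − a.
This gives a 6×12 integer matrix of rank 5; reducing to Smith normal form yields diagonal entries (1,1,1,1,1).

Boundary ∂_2: C_2 → C_1 acts by ∂[p,q,r] = [q,r] − [p,r] + [p,q]. For instance
  ∂adf = df − af + ad,
  ∂acd = cd − ad + ac.
The 12×8 boundary matrix has rank 7 and Smith normal form diag(1,1,1,1,1,1,1).

Now H_k = ker ∂_k / im ∂_{k+1}, so:

  H_0: rank C_0 − rank ∂_1 = 6 − 5 = 1, and the invariant factors of ∂_1 are all 1, so H_0 = Z.
  H_1: rank ker ∂_1 − rank ∂_2 = (12 − 5) − 7 = 0, and the invariant factors of ∂_2 are all 1, so H_1 = 0.
  H_2: rank ker ∂_2 − rank ∂_3 = (8 − 7) − 0 = 1, and there is no ∂_3, so H_2 = Z.

As a check, the Euler characteristic is 6 − 12 + 8 = 2, which agrees with 1 − 0 + 1 = 2.

Hence the Betti numbers are b_0 = 1, b_1 = 0, b_2 = 1.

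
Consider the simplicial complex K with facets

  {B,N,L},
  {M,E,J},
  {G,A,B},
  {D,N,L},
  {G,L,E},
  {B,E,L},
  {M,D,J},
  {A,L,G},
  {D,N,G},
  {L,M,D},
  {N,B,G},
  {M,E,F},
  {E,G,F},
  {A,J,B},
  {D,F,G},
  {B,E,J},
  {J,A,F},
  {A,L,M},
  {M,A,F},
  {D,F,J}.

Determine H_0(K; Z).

H_0 = Z.

We work with the vertex ordering A < B < D < E < F < G < J < L < M < N. The simplices of K, each written with vertices in increasing order, are:

  0-simplices (10): A, B, D, E, F, G, J, L, M, N
  1-simplices (30): AB, AF, AG, AJ, AL, AM, BE, BG, BJ, BL, BN, DF, DG, DJ, DL, DM, DN, EF, EG, EJ, EL, EM, FG, FJ, FM, GL, GN, JM, LM, LN
  2-simplices (20): ABG, ABJ, AFJ, AFM, AGL, ALM, BEJ, BEL, BGN, BLN, DFG, DFJ, DGN, DJM, DLM, DLN, EFG, EFM, EGL, EJM

Hence C_0 ≅ Z^10, C_1 ≅ Z^30, C_2 ≅ Z^20.

Boundary ∂_1: C_1 → C_0 maps an edge to its endpoints' difference, ∂[p,q] = q − p. For instance
  ∂FJ = J − F.
This gives a 10×30 integer matrix of rank 9; reducing to Smith normal form yields diagonal entries (1,1,1,1,1,1,1,1,1).

∂_2: C_2 → C_1 sends each 2-simplex [p,q,r] to [q,r] − [p,r] + [p,q]. For instance
  ∂BEL = EL − BL + BE,
  ∂AGL = GL − AL + AG.
The 30×20 boundary matrix has rank 20 and Smith normal form diag(1,1,1,1,1,1,1,1,1,1,1,1,1,1,1,1,1,1,1,2).

Reading off H_k = ker ∂_k / im ∂_{k+1}:

  H_0: rank C_0 − rank ∂_1 = 10 − 9 = 1, and the invariant factors of ∂_1 are all 1, so H_0 = Z.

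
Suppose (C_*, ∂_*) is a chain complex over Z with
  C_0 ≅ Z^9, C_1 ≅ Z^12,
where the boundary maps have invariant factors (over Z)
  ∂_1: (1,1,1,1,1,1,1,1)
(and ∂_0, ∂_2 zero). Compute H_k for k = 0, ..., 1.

H_0: b_0 = 9 − 0 − 8 = 1; torsion from ∂_1 factors > 1: none. So H_0 = Z.
H_1: b_1 = 12 − 8 − 0 = 4; torsion from ∂_2 factors > 1: none. So H_1 = Z^4.

H_0 = Z,  H_1 = Z^4.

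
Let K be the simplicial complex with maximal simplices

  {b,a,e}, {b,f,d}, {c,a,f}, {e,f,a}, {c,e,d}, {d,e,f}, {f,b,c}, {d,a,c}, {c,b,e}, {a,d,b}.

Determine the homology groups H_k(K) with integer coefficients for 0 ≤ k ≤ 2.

H_0 = Z,  H_1 = Z/2,  H_2 = 0.

Fix the vertex order a < b < c < d < e < f and write every simplex with vertices in increasing order. Then dim K = 2 and the simplices of K are:

  0-simplices (6): a, b, c, d, e, f
  1-simplices (15): ab, ac, ad, ae, af, bc, bd, be, bf, cd, ce, cf, de, df, ef
  2-simplices (10): abd, abe, acd, acf, aef, bce, bcf, bdf, cde, def

so the chain groups are C_0 ≅ Z^6, C_1 ≅ Z^15, C_2 ≅ Z^10.

∂_1: C_1 → C_0 is given by ∂[p,q] = [q] − [p]. For instance
  ∂ae = e − a.
This gives a 6×15 integer matrix of rank 5; reducing to Smith normal form yields diagonal entries (1,1,1,1,1).

∂_2: C_2 → C_1 sends each 2-simplex [p,q,r] to [q,r] − [p,r] + [p,q]. For instance
  ∂bce = ce − be + bc,
  ∂bcf = cf − bf + bc.
This gives a 15×10 integer matrix of rank 10; reducing to Smith normal form yields diagonal entries (1,1,1,1,1,1,1,1,1,2).

From H_k ≅ ker(∂_k) / im(∂_{k+1}) we obtain:

  H_0: rank C_0 − rank ∂_1 = 6 − 5 = 1, and the invariant factors of ∂_1 are all 1, so H_0 = Z.
  H_1: rank ker ∂_1 − rank ∂_2 = (15 − 5) − 10 = 0, and ∂_2 has invariant factor 2 > 1, so H_1 = Z/2.
  H_2: rank ker ∂_2 − rank ∂_3 = (10 − 10) − 0 = 0, and there is no ∂_3, so H_2 = 0.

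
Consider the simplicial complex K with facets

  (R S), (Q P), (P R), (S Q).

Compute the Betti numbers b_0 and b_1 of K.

Take the total order P < Q < R < S on the vertex set. Then K (dimension 1) consists of the simplices:

  0-simplices (4): P, Q, R, S
  1-simplices (4): PQ, PR, QS, RS

so the chain groups are C_0 ≅ Z^4, C_1 ≅ Z^4.

The boundary map ∂_1: C_1 → C_0 sends each edge [p,q] (with p < q) to q − p. For instance
  ∂QS = S − Q.
This gives a 4×4 integer matrix of rank 3; reducing to Smith normal form yields diagonal entries (1,1,1).

Reading off H_k = ker ∂_k / im ∂_{k+1}:

  H_0: rank C_0 − rank ∂_1 = 4 − 3 = 1, and the invariant factors of ∂_1 are all 1, so H_0 = Z.
  H_1: rank ker ∂_1 − rank ∂_2 = (4 − 3) − 0 = 1, and there is no ∂_2, so H_1 = Z.

As a check, the Euler characteristic is 4 − 4 = 0, which agrees with 1 − 1 = 0.

Hence the Betti numbers are b_0 = 1, b_1 = 1.

b_0 = 1, b_1 = 1.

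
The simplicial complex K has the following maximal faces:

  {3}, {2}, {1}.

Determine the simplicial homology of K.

H_0 = Z^3.

Take the total order 1 < 2 < 3 on the vertex set. Then K (dimension 0) consists of the simplices:

  0-simplices (3): [1], [2], [3]

Hence C_0 ≅ Z^3.

Reading off H_k = ker ∂_k / im ∂_{k+1}:

  H_0: rank C_0 − rank ∂_1 = 3 − 0 = 3, and there is no ∂_1, so H_0 = Z^3.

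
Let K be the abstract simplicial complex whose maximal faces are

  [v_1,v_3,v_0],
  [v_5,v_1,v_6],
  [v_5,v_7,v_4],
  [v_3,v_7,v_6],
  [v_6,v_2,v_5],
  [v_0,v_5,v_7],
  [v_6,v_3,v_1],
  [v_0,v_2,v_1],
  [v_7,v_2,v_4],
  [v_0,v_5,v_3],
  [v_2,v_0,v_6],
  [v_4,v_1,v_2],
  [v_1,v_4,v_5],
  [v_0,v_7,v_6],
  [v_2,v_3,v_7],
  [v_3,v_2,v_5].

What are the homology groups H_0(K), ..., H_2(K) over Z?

H_0 = Z,  H_1 = Z^2,  H_2 = Z.

We work with the vertex ordering v_0 < v_1 < v_2 < v_3 < v_4 < v_5 < v_6 < v_7. The simplices of K, each written with vertices in increasing order, are:

  0-simplices (8): [v_0], [v_1], [v_2], [v_3], [v_4], [v_5], [v_6], [v_7]
  1-simplices (24): (24 of them)
  2-simplices (16): (16 of them)

giving chain groups C_0 ≅ Z^8, C_1 ≅ Z^24, C_2 ≅ Z^16.

∂_1: C_1 → C_0 is given by ∂[p,q] = [q] − [p].
This gives a 8×24 integer matrix of rank 7; reducing to Smith normal form yields diagonal entries (1,1,1,1,1,1,1).

The boundary map ∂_2: C_2 → C_1 sends each 2-simplex [p,q,r] to [q,r] − [p,r] + [p,q]. For instance
  ∂[v_1,v_5,v_6] = [v_5,v_6] − [v_1,v_6] + [v_1,v_5],
  ∂[v_1,v_2,v_4] = [v_2,v_4] − [v_1,v_4] + [v_1,v_2].
As a 24×16 matrix over Z this has rank 15, with invariant factors (1,1,1,1,1,1,1,1,1,1,1,1,1,1,1).

Now H_k = ker ∂_k / im ∂_{k+1}, so:

  H_0: rank C_0 − rank ∂_1 = 8 − 7 = 1, and the invariant factors of ∂_1 are all 1, so H_0 ≅ Z.
  H_1: rank ker ∂_1 − rank ∂_2 = (24 − 7) − 15 = 2, and the invariant factors of ∂_2 are all 1, so H_1 ≅ Z^2.
  H_2: rank ker ∂_2 − rank ∂_3 = (16 − 15) − 0 = 1, and there is no ∂_3, so H_2 ≅ Z.

As a check, the Euler characteristic is 8 − 24 + 16 = 0, which agrees with 1 − 2 + 1 = 0.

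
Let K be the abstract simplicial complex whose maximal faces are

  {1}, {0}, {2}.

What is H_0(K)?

H_0 = Z^3.

We work with the vertex ordering 0 < 1 < 2. The simplices of K, each written with vertices in increasing order, are:

  0-simplices (3): [0], [1], [2]

Hence C_0 ≅ Z^3.

Computing H_k = (kernel of ∂_k) / (image of ∂_{k+1}):

  H_0: rank C_0 − rank ∂_1 = 3 − 0 = 3, and there is no ∂_1, so H_0 ≅ Z^3.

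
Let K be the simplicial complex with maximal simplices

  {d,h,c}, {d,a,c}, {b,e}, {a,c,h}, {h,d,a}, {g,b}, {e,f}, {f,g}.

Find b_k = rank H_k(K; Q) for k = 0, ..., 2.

Order the vertices as a < b < c < d < e < f < g < h. Listing each simplex with vertices in this order, K has dimension 2 with simplices:

  0-simplices (8): a, b, c, d, e, f, g, h
  1-simplices (10): ac, ad, ah, be, bg, cd, ch, dh, ef, fg
  2-simplices (4): acd, ach, adh, cdh

Hence C_0 ≅ Z^8, C_1 ≅ Z^10, C_2 ≅ Z^4.

∂_1: C_1 → C_0 is given by ∂[p,q] = [q] − [p]. For instance
  ∂be = e − b.
The 8×10 boundary matrix has rank 6 and Smith normal form diag(1,1,1,1,1,1).

The boundary map ∂_2: C_2 → C_1 sends each 2-simplex [p,q,r] to [q,r] − [p,r] + [p,q]. For instance
  ∂acd = cd − ad + ac,
  ∂ach = ch − ah + ac.
As a 10×4 matrix over Z this has rank 3, with invariant factors (1,1,1).

Computing H_k = (kernel of ∂_k) / (image of ∂_{k+1}):

  H_0: rank C_0 − rank ∂_1 = 8 − 6 = 2, and the invariant factors of ∂_1 are all 1, so H_0 = Z^2.
  H_1: rank ker ∂_1 − rank ∂_2 = (10 − 6) − 3 = 1, and the invariant factors of ∂_2 are all 1, so H_1 = Z.
  H_2: rank ker ∂_2 − rank ∂_3 = (4 − 3) − 0 = 1, and there is no ∂_3, so H_2 = Z.

As a check, the Euler characteristic is 8 − 10 + 4 = 2, which agrees with 2 − 1 + 1 = 2.
(K is a triangulation of the disjoint union of the circle S^1 and the 2-sphere S^2.)

Hence the Betti numbers are b_0 = 2, b_1 = 1, b_2 = 1.

b_0 = 2, b_1 = 1, b_2 = 1.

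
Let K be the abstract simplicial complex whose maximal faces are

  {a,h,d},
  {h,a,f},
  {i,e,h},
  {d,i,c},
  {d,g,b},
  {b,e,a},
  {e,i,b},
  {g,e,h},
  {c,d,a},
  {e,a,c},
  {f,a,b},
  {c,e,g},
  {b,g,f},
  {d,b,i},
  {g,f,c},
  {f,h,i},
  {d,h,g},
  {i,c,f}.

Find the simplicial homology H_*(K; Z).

H_0 ≅ Z,  H_1 ≅ Z^2,  H_2 ≅ Z.

Order the vertices as a < b < c < d < e < f < g < h < i. Listing each simplex with vertices in this order, K has dimension 2 with simplices:

  0-simplices (9): a, b, c, d, e, f, g, h, i
  1-simplices (27): ab, ac, ad, ae, af, ah, bd, be, bf, bg, bi, cd, ce, cf, cg, ci, dg, dh, di, eg, eh, ei, fg, fh, fi, gh, hi
  2-simplices (18): abe, abf, acd, ace, adh, afh, bdg, bdi, bei, bfg, cdi, ceg, cfg, cfi, dgh, egh, ehi, fhi

giving chain groups C_0 ≅ Z^9, C_1 ≅ Z^27, C_2 ≅ Z^18.

∂_1: C_1 → C_0 sends each edge [p,q] (with p < q) to q − p.
This gives a 9×27 integer matrix of rank 8; reducing to Smith normal form yields diagonal entries (1,1,1,1,1,1,1,1).

∂_2: C_2 → C_1 maps a triangle to the signed sum of its edges. For instance
  ∂ace = ce − ae + ac,
  ∂cfi = fi − ci + cf.
As a 27×18 matrix over Z this has rank 17, with invariant factors (1,1,1,1,1,1,1,1,1,1,1,1,1,1,1,1,1).

From H_k ≅ ker(∂_k) / im(∂_{k+1}) we obtain:

  H_0: rank C_0 − rank ∂_1 = 9 − 8 = 1, and the invariant factors of ∂_1 are all 1, so H_0 ≅ Z.
  H_1: rank ker ∂_1 − rank ∂_2 = (27 − 8) − 17 = 2, and the invariant factors of ∂_2 are all 1, so H_1 ≅ Z^2.
  H_2: rank ker ∂_2 − rank ∂_3 = (18 − 17) − 0 = 1, and there is no ∂_3, so H_2 ≅ Z.

As a check, the Euler characteristic is 9 − 27 + 18 = 0, which agrees with 1 − 2 + 1 = 0.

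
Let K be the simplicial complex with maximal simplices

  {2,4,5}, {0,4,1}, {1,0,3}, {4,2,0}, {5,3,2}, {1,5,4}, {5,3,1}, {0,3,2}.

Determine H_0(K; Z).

Order the vertices as 0 < 1 < 2 < 3 < 4 < 5. Listing each simplex with vertices in this order, K has dimension 2 with simplices:

  0-simplices (6): [0], [1], [2], [3], [4], [5]
  1-simplices (12): [0,1], [0,2], [0,3], [0,4], [1,3], [1,4], [1,5], [2,3], [2,4], [2,5], [3,5], [4,5]
  2-simplices (8): [0,1,3], [0,1,4], [0,2,3], [0,2,4], [1,3,5], [1,4,5], [2,3,5], [2,4,5]

so the chain groups are C_0 ≅ Z^6, C_1 ≅ Z^12, C_2 ≅ Z^8.

The boundary map ∂_1: C_1 → C_0 sends each edge [p,q] (with p < q) to q − p.
The 6×12 boundary matrix has rank 5 and Smith normal form diag(1,1,1,1,1).

∂_2: C_2 → C_1 acts by ∂[p,q,r] = [q,r] − [p,r] + [p,q]. For instance
  ∂[1,4,5] = [4,5] − [1,5] + [1,4],
  ∂[0,1,4] = [1,4] − [0,4] + [0,1].
The 12×8 boundary matrix has rank 7 and Smith normal form diag(1,1,1,1,1,1,1).

Reading off H_k = ker ∂_k / im ∂_{k+1}:

  H_0: rank C_0 − rank ∂_1 = 6 − 5 = 1, and the invariant factors of ∂_1 are all 1, so H_0 ≅ Z.

(K is a triangulation of the 2-sphere S^2.)

H_0 ≅ Z.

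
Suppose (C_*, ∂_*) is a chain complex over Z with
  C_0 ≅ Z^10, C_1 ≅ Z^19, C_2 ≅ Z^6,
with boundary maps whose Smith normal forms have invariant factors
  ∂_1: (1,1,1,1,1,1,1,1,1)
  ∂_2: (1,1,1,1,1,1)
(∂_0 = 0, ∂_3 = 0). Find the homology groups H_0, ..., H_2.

H_0 = Z,  H_1 = Z^4,  H_2 = 0.

H_0: b_0 = 10 − 0 − 9 = 1; torsion from ∂_1 factors > 1: none. So H_0 = Z.
H_1: b_1 = 19 − 9 − 6 = 4; torsion from ∂_2 factors > 1: none. So H_1 = Z^4.
H_2: b_2 = 6 − 6 − 0 = 0; torsion from ∂_3 factors > 1: none. So H_2 = 0.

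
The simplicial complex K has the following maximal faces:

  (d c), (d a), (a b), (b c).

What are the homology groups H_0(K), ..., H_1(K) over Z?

H_0 = Z,  H_1 = Z.

Order the vertices as a < b < c < d. Listing each simplex with vertices in this order, K has dimension 1 with simplices:

  0-simplices (4): a, b, c, d
  1-simplices (4): ab, ad, bc, cd

Hence C_0 ≅ Z^4, C_1 ≅ Z^4.

Boundary ∂_1: C_1 → C_0 sends each edge [p,q] (with p < q) to q − p. For instance
  ∂ab = b − a.
The resulting 4×4 matrix has rank 3, and its Smith normal form has invariant factors (1,1,1).

Now H_k = ker ∂_k / im ∂_{k+1}, so:

  H_0: rank C_0 − rank ∂_1 = 4 − 3 = 1, and the invariant factors of ∂_1 are all 1, so H_0 ≅ Z.
  H_1: rank ker ∂_1 − rank ∂_2 = (4 − 3) − 0 = 1, and there is no ∂_2, so H_1 ≅ Z.

(K is a triangulation of the circle S^1.)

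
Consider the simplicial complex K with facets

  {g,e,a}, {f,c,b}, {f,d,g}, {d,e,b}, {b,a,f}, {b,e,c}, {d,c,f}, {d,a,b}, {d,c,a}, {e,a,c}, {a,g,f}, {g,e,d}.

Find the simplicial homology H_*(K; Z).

H_0 ≅ Z,  H_1 ≅ Z/2,  H_2 = 0.

We work with the vertex ordering a < b < c < d < e < f < g. The simplices of K, each written with vertices in increasing order, are:

  0-simplices (7): a, b, c, d, e, f, g
  1-simplices (18): ab, ac, ad, ae, af, ag, bc, bd, be, bf, cd, ce, cf, de, df, dg, eg, fg
  2-simplices (12): abd, abf, acd, ace, aeg, afg, bce, bcf, bde, cdf, deg, dfg

giving chain groups C_0 ≅ Z^7, C_1 ≅ Z^18, C_2 ≅ Z^12.

The boundary map ∂_1: C_1 → C_0 maps an edge to its endpoints' difference, ∂[p,q] = q − p. For instance
  ∂af = f − a.
This gives a 7×18 integer matrix of rank 6; reducing to Smith normal form yields diagonal entries (1,1,1,1,1,1).

The boundary map ∂_2: C_2 → C_1 maps a triangle to the signed sum of its edges. For instance
  ∂acd = cd − ad + ac,
  ∂ace = ce − ae + ac.
As a 18×12 matrix over Z this has rank 12, with invariant factors (1,1,1,1,1,1,1,1,1,1,1,2).

Now H_k = ker ∂_k / im ∂_{k+1}, so:

  H_0: rank C_0 − rank ∂_1 = 7 − 6 = 1, and the invariant factors of ∂_1 are all 1, so H_0 = Z.
  H_1: rank ker ∂_1 − rank ∂_2 = (18 − 6) − 12 = 0, and ∂_2 has invariant factor 2 > 1, so H_1 = Z/2.
  H_2: rank ker ∂_2 − rank ∂_3 = (12 − 12) − 0 = 0, and there is no ∂_3, so H_2 = 0.

(K is a triangulation of the real projective plane RP^2.)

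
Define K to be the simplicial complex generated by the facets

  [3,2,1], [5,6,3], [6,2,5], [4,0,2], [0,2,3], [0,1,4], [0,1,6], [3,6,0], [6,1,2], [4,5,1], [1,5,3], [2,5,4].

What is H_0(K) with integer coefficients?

H_0 ≅ Z.

We work with the vertex ordering 0 < 1 < 2 < 3 < 4 < 5 < 6. The simplices of K, each written with vertices in increasing order, are:

  0-simplices (7): [0], [1], [2], [3], [4], [5], [6]
  1-simplices (18): [0,1], [0,2], [0,3], [0,4], [0,6], [1,2], [1,3], [1,4], [1,5], [1,6], [2,3], [2,4], [2,5], [2,6], [3,5], [3,6], [4,5], [5,6]
  2-simplices (12): [0,1,4], [0,1,6], [0,2,3], [0,2,4], [0,3,6], [1,2,3], [1,2,6], [1,3,5], [1,4,5], [2,4,5], [2,5,6], [3,5,6]

so the chain groups are C_0 ≅ Z^7, C_1 ≅ Z^18, C_2 ≅ Z^12.

∂_1: C_1 → C_0 sends each edge [p,q] (with p < q) to q − p.
This gives a 7×18 integer matrix of rank 6; reducing to Smith normal form yields diagonal entries (1,1,1,1,1,1).

Boundary ∂_2: C_2 → C_1 sends each 2-simplex [p,q,r] to [q,r] − [p,r] + [p,q]. For instance
  ∂[1,2,6] = [2,6] − [1,6] + [1,2],
  ∂[1,3,5] = [3,5] − [1,5] + [1,3].
As a 18×12 matrix over Z this has rank 12, with invariant factors (1,1,1,1,1,1,1,1,1,1,1,2).

Computing H_k = (kernel of ∂_k) / (image of ∂_{k+1}):

  H_0: rank C_0 − rank ∂_1 = 7 − 6 = 1, and the invariant factors of ∂_1 are all 1, so H_0 ≅ Z.

(K is a triangulation of the real projective plane RP^2.)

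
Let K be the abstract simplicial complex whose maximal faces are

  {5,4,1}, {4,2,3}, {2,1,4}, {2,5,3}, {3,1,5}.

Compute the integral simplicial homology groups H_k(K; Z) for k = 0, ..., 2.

H_0 = Z,  H_1 = Z,  H_2 = 0.

We work with the vertex ordering 1 < 2 < 3 < 4 < 5. The simplices of K, each written with vertices in increasing order, are:

  0-simplices (5): [1], [2], [3], [4], [5]
  1-simplices (10): [1,2], [1,3], [1,4], [1,5], [2,3], [2,4], [2,5], [3,4], [3,5], [4,5]
  2-simplices (5): [1,2,4], [1,3,5], [1,4,5], [2,3,4], [2,3,5]

giving chain groups C_0 ≅ Z^5, C_1 ≅ Z^10, C_2 ≅ Z^5.

Boundary ∂_1: C_1 → C_0 is given by ∂[p,q] = [q] − [p].
The resulting 5×10 matrix has rank 4, and its Smith normal form has invariant factors (1,1,1,1).

∂_2: C_2 → C_1 maps a triangle to the signed sum of its edges. For instance
  ∂[1,2,4] = [2,4] − [1,4] + [1,2],
  ∂[2,3,4] = [3,4] − [2,4] + [2,3].
As a 10×5 matrix over Z this has rank 5, with invariant factors (1,1,1,1,1).

Reading off H_k = ker ∂_k / im ∂_{k+1}:

  H_0: rank C_0 − rank ∂_1 = 5 − 4 = 1, and the invariant factors of ∂_1 are all 1, so H_0 ≅ Z.
  H_1: rank ker ∂_1 − rank ∂_2 = (10 − 4) − 5 = 1, and the invariant factors of ∂_2 are all 1, so H_1 ≅ Z.
  H_2: rank ker ∂_2 − rank ∂_3 = (5 − 5) − 0 = 0, and there is no ∂_3, so H_2 ≅ 0.

As a check, the Euler characteristic is 5 − 10 + 5 = 0, which agrees with 1 − 1 + 0 = 0.
(K is a triangulation of the Möbius band.)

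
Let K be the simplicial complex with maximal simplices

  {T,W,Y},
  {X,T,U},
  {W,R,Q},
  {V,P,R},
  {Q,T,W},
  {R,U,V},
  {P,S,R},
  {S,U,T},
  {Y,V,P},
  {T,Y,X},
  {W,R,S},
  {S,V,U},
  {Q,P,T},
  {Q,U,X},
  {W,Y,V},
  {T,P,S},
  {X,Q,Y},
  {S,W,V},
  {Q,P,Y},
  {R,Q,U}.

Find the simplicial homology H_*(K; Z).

H_0 = Z,  H_1 = Z ⊕ Z/2,  H_2 = 0.

Order the vertices as P < Q < R < S < T < U < V < W < X < Y. Listing each simplex with vertices in this order, K has dimension 2 with simplices:

  0-simplices (10): P, Q, R, S, T, U, V, W, X, Y
  1-simplices (30): PQ, PR, PS, PT, PV, PY, QR, QT, QU, QW, QX, QY, RS, RU, RV, RW, ST, SU, SV, SW, TU, TW, TX, TY, UV, UX, VW, VY, WY, XY
  2-simplices (20): PQT, PQY, PRS, PRV, PST, PVY, QRU, QRW, QTW, QUX, QXY, RSW, RUV, STU, SUV, SVW, TUX, TWY, TXY, VWY

so the chain groups are C_0 ≅ Z^10, C_1 ≅ Z^30, C_2 ≅ Z^20.

Boundary ∂_1: C_1 → C_0 sends each edge [p,q] (with p < q) to q − p.
This gives a 10×30 integer matrix of rank 9; reducing to Smith normal form yields diagonal entries (1,1,1,1,1,1,1,1,1).

The boundary map ∂_2: C_2 → C_1 sends each 2-simplex [p,q,r] to [q,r] − [p,r] + [p,q]. For instance
  ∂QRU = RU − QU + QR,
  ∂SUV = UV − SV + SU.
The 30×20 boundary matrix has rank 20 and Smith normal form diag(1,1,1,1,1,1,1,1,1,1,1,1,1,1,1,1,1,1,1,2).

From H_k ≅ ker(∂_k) / im(∂_{k+1}) we obtain:

  H_0: rank C_0 − rank ∂_1 = 10 − 9 = 1, and the invariant factors of ∂_1 are all 1, so H_0 = Z.
  H_1: rank ker ∂_1 − rank ∂_2 = (30 − 9) − 20 = 1, and ∂_2 has invariant factor 2 > 1, so H_1 = Z ⊕ Z/2.
  H_2: rank ker ∂_2 − rank ∂_3 = (20 − 20) − 0 = 0, and there is no ∂_3, so H_2 = 0.

As a check, the Euler characteristic is 10 − 30 + 20 = 0, which agrees with 1 − 1 + 0 = 0.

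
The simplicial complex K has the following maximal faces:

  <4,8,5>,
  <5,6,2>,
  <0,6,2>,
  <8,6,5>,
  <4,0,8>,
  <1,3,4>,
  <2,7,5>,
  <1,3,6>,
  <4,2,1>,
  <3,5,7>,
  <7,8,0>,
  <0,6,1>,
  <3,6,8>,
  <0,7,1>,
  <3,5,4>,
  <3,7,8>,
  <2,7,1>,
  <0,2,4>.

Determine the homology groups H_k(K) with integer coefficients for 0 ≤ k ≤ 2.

H_0 ≅ Z,  H_1 ≅ Z × Z/2,  H_2 = 0.

Take the total order 0 < 1 < 2 < 3 < 4 < 5 < 6 < 7 < 8 on the vertex set. Then K (dimension 2) consists of the simplices:

  0-simplices (9): [0], [1], [2], [3], [4], [5], [6], [7], [8]
  1-simplices (27): (27 of them)
  2-simplices (18): [0,1,6], [0,1,7], [0,2,4], [0,2,6], [0,4,8], [0,7,8], [1,2,4], [1,2,7], [1,3,4], [1,3,6], [2,5,6], [2,5,7], [3,4,5], [3,5,7], [3,6,8], [3,7,8], [4,5,8], [5,6,8]

so the chain groups are C_0 ≅ Z^9, C_1 ≅ Z^27, C_2 ≅ Z^18.

The boundary map ∂_1: C_1 → C_0 maps an edge to its endpoints' difference, ∂[p,q] = q − p. For instance
  ∂[3,5] = [5] − [3].
The 9×27 boundary matrix has rank 8 and Smith normal form diag(1,1,1,1,1,1,1,1).

The boundary map ∂_2: C_2 → C_1 maps a triangle to the signed sum of its edges. For instance
  ∂[2,5,6] = [5,6] − [2,6] + [2,5],
  ∂[0,4,8] = [4,8] − [0,8] + [0,4].
As a 27×18 matrix over Z this has rank 18, with invariant factors (1,1,1,1,1,1,1,1,1,1,1,1,1,1,1,1,1,2).

Reading off H_k = ker ∂_k / im ∂_{k+1}:

  H_0: rank C_0 − rank ∂_1 = 9 − 8 = 1, and the invariant factors of ∂_1 are all 1, so H_0 = Z.
  H_1: rank ker ∂_1 − rank ∂_2 = (27 − 8) − 18 = 1, and ∂_2 has invariant factor 2 > 1, so H_1 = Z × Z/2.
  H_2: rank ker ∂_2 − rank ∂_3 = (18 − 18) − 0 = 0, and there is no ∂_3, so H_2 = 0.

As a check, the Euler characteristic is 9 − 27 + 18 = 0, which agrees with 1 − 1 + 0 = 0.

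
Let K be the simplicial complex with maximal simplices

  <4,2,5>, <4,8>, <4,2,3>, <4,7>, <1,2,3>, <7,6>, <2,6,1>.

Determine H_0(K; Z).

H_0 = Z.

We work with the vertex ordering 1 < 2 < 3 < 4 < 5 < 6 < 7 < 8. The simplices of K, each written with vertices in increasing order, are:

  0-simplices (8): [1], [2], [3], [4], [5], [6], [7], [8]
  1-simplices (12): [1,2], [1,3], [1,6], [2,3], [2,4], [2,5], [2,6], [3,4], [4,5], [4,7], [4,8], [6,7]
  2-simplices (4): [1,2,3], [1,2,6], [2,3,4], [2,4,5]

so the chain groups are C_0 ≅ Z^8, C_1 ≅ Z^12, C_2 ≅ Z^4.

Boundary ∂_1: C_1 → C_0 maps an edge to its endpoints' difference, ∂[p,q] = q − p.
The 8×12 boundary matrix has rank 7 and Smith normal form diag(1,1,1,1,1,1,1).

The boundary map ∂_2: C_2 → C_1 sends each 2-simplex [p,q,r] to [q,r] − [p,r] + [p,q]. For instance
  ∂[1,2,6] = [2,6] − [1,6] + [1,2],
  ∂[2,3,4] = [3,4] − [2,4] + [2,3].
As a 12×4 matrix over Z this has rank 4, with invariant factors (1,1,1,1).

From H_k ≅ ker(∂_k) / im(∂_{k+1}) we obtain:

  H_0: rank C_0 − rank ∂_1 = 8 − 7 = 1, and the invariant factors of ∂_1 are all 1, so H_0 ≅ Z.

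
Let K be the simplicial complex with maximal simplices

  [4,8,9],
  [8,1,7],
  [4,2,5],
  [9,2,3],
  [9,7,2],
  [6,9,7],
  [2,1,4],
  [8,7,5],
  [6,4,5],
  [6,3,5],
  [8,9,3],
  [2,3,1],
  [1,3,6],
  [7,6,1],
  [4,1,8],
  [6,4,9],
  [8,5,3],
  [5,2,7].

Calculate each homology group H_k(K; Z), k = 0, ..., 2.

Order the vertices as 1 < 2 < 3 < 4 < 5 < 6 < 7 < 8 < 9. Listing each simplex with vertices in this order, K has dimension 2 with simplices:

  0-simplices (9): [1], [2], [3], [4], [5], [6], [7], [8], [9]
  1-simplices (27): (27 of them)
  2-simplices (18): [1,2,3], [1,2,4], [1,3,6], [1,4,8], [1,6,7], [1,7,8], [2,3,9], [2,4,5], [2,5,7], [2,7,9], [3,5,6], [3,5,8], [3,8,9], [4,5,6], [4,6,9], [4,8,9], [5,7,8], [6,7,9]

Hence C_0 ≅ Z^9, C_1 ≅ Z^27, C_2 ≅ Z^18.

Boundary ∂_1: C_1 → C_0 is given by ∂[p,q] = [q] − [p]. For instance
  ∂[2,5] = [5] − [2].
This gives a 9×27 integer matrix of rank 8; reducing to Smith normal form yields diagonal entries (1,1,1,1,1,1,1,1).

The boundary map ∂_2: C_2 → C_1 sends each 2-simplex [p,q,r] to [q,r] − [p,r] + [p,q]. For instance
  ∂[3,8,9] = [8,9] − [3,9] + [3,8],
  ∂[1,7,8] = [7,8] − [1,8] + [1,7].
As a 27×18 matrix over Z this has rank 17, with invariant factors (1,1,1,1,1,1,1,1,1,1,1,1,1,1,1,1,1).

Now H_k = ker ∂_k / im ∂_{k+1}, so:

  H_0: rank C_0 − rank ∂_1 = 9 − 8 = 1, and the invariant factors of ∂_1 are all 1, so H_0 ≅ Z.
  H_1: rank ker ∂_1 − rank ∂_2 = (27 − 8) − 17 = 2, and the invariant factors of ∂_2 are all 1, so H_1 ≅ Z^2.
  H_2: rank ker ∂_2 − rank ∂_3 = (18 − 17) − 0 = 1, and there is no ∂_3, so H_2 ≅ Z.

As a check, the Euler characteristic is 9 − 27 + 18 = 0, which agrees with 1 − 2 + 1 = 0.
(K is a triangulation of the torus T^2.)

H_0 = Z,  H_1 = Z^2,  H_2 = Z.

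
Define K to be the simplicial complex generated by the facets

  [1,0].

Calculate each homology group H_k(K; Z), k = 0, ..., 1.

H_0 ≅ Z,  H_1 = 0.

K has 2 vertices, 1 edge.
rank ∂_0 = 0, rank ∂_1 = 1 ⇒ b_0 = 2 − 0 − 1 = 1; all invariant factors of ∂_1 are 1 so no torsion. So H_0 ≅ Z.
rank ∂_1 = 1, rank ∂_2 = 0 ⇒ b_1 = 1 − 1 − 0 = 0. So H_1 ≅ 0.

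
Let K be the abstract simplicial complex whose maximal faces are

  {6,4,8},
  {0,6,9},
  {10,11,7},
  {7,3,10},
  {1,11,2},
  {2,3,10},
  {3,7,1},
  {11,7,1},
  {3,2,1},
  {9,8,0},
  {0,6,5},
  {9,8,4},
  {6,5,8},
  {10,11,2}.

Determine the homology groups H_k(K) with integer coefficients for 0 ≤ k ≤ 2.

H_0 = Z^2,  H_1 = Z,  H_2 = Z.

Fix the vertex order 0 < 1 < 2 < 3 < 4 < 5 < 6 < 7 < 8 < 9 < 10 < 11 and write every simplex with vertices in increasing order. Then dim K = 2 and the simplices of K are:

  0-simplices (12): [0], [1], [2], [3], [4], [5], [6], [7], [8], [9], [10], [11]
  1-simplices (24): (24 of them)
  2-simplices (14): [0,5,6], [0,6,9], [0,8,9], [1,2,3], [1,2,11], [1,3,7], [1,7,11], [2,3,10], [2,10,11], [3,7,10], [4,6,8], [4,8,9], [5,6,8], [7,10,11]

Hence C_0 ≅ Z^12, C_1 ≅ Z^24, C_2 ≅ Z^14.

∂_1: C_1 → C_0 is given by ∂[p,q] = [q] − [p]. For instance
  ∂[6,9] = [9] − [6].
The resulting 12×24 matrix has rank 10, and its Smith normal form has invariant factors (1,1,1,1,1,1,1,1,1,1).

The boundary map ∂_2: C_2 → C_1 acts by ∂[p,q,r] = [q,r] − [p,r] + [p,q]. For instance
  ∂[4,6,8] = [6,8] − [4,8] + [4,6],
  ∂[4,8,9] = [8,9] − [4,9] + [4,8].
As a 24×14 matrix over Z this has rank 13, with invariant factors (1,1,1,1,1,1,1,1,1,1,1,1,1).

From H_k ≅ ker(∂_k) / im(∂_{k+1}) we obtain:

  H_0: rank C_0 − rank ∂_1 = 12 − 10 = 2, and the invariant factors of ∂_1 are all 1, so H_0 = Z^2.
  H_1: rank ker ∂_1 − rank ∂_2 = (24 − 10) − 13 = 1, and the invariant factors of ∂_2 are all 1, so H_1 = Z.
  H_2: rank ker ∂_2 − rank ∂_3 = (14 − 13) − 0 = 1, and there is no ∂_3, so H_2 = Z.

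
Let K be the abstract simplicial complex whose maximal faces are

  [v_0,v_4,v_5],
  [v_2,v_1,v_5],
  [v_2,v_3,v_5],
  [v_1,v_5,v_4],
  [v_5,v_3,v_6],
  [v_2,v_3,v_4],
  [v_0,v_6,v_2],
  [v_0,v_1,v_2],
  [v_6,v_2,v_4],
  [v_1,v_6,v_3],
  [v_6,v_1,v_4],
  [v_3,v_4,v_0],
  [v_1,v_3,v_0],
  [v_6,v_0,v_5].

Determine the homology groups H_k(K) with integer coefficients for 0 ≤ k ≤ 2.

K has 7 vertices, 21 edges, 14 triangles.
rank ∂_0 = 0, rank ∂_1 = 6 ⇒ b_0 = 7 − 0 − 6 = 1; all invariant factors of ∂_1 are 1 so no torsion. So H_0 ≅ Z.
rank ∂_1 = 6, rank ∂_2 = 13 ⇒ b_1 = 21 − 6 − 13 = 2; all invariant factors of ∂_2 are 1 so no torsion. So H_1 ≅ Z^2.
rank ∂_2 = 13, rank ∂_3 = 0 ⇒ b_2 = 14 − 13 − 0 = 1. So H_2 ≅ Z.

H_0 ≅ Z,  H_1 ≅ Z^2,  H_2 ≅ Z.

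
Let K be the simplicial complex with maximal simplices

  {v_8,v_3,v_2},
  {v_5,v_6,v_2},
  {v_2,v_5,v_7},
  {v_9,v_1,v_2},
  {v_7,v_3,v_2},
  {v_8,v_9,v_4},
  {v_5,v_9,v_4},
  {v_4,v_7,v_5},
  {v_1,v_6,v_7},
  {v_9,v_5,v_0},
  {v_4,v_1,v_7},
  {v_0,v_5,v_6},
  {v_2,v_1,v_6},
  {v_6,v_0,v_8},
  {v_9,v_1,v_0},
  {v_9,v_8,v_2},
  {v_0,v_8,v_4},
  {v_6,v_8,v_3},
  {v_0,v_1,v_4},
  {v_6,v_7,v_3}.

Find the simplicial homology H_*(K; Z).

Take the total order v_0 < v_1 < v_2 < v_3 < v_4 < v_5 < v_6 < v_7 < v_8 < v_9 on the vertex set. Then K (dimension 2) consists of the simplices:

  0-simplices (10): [v_0], [v_1], [v_2], [v_3], [v_4], [v_5], [v_6], [v_7], [v_8], [v_9]
  1-simplices (30): (30 of them)
  2-simplices (20): (20 of them)

giving chain groups C_0 ≅ Z^10, C_1 ≅ Z^30, C_2 ≅ Z^20.

Boundary ∂_1: C_1 → C_0 sends each edge [p,q] (with p < q) to q − p. For instance
  ∂[v_0,v_1] = [v_1] − [v_0].
As a 10×30 matrix over Z this has rank 9, with invariant factors (1,1,1,1,1,1,1,1,1).

∂_2: C_2 → C_1 sends each 2-simplex [p,q,r] to [q,r] − [p,r] + [p,q]. For instance
  ∂[v_4,v_5,v_7] = [v_5,v_7] − [v_4,v_7] + [v_4,v_5],
  ∂[v_0,v_1,v_9] = [v_1,v_9] − [v_0,v_9] + [v_0,v_1].
The resulting 30×20 matrix has rank 20, and its Smith normal form has invariant factors (1,1,1,1,1,1,1,1,1,1,1,1,1,1,1,1,1,1,1,2).

Computing H_k = (kernel of ∂_k) / (image of ∂_{k+1}):

  H_0: rank C_0 − rank ∂_1 = 10 − 9 = 1, and the invariant factors of ∂_1 are all 1, so H_0 = Z.
  H_1: rank ker ∂_1 − rank ∂_2 = (30 − 9) − 20 = 1, and ∂_2 has invariant factor 2 > 1, so H_1 = Z ⊕ Z/2.
  H_2: rank ker ∂_2 − rank ∂_3 = (20 − 20) − 0 = 0, and there is no ∂_3, so H_2 = 0.

As a check, the Euler characteristic is 10 − 30 + 20 = 0, which agrees with 1 − 1 + 0 = 0.

H_0 = Z,  H_1 = Z ⊕ Z/2,  H_2 = 0.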